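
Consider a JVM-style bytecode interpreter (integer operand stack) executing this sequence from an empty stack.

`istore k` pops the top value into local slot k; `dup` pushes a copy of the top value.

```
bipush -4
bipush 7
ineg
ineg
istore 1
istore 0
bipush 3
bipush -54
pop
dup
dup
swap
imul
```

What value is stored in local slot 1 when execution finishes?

7

bipush -4  -> -4
bipush 7   -> -4 7
ineg       -> -4 -7
ineg       -> -4 7
istore 1   -> -4
istore 0   -> (empty)
bipush 3   -> 3
bipush -54 -> 3 -54
pop        -> 3
dup        -> 3 3
dup        -> 3 3 3
swap       -> 3 3 3
imul       -> 3 9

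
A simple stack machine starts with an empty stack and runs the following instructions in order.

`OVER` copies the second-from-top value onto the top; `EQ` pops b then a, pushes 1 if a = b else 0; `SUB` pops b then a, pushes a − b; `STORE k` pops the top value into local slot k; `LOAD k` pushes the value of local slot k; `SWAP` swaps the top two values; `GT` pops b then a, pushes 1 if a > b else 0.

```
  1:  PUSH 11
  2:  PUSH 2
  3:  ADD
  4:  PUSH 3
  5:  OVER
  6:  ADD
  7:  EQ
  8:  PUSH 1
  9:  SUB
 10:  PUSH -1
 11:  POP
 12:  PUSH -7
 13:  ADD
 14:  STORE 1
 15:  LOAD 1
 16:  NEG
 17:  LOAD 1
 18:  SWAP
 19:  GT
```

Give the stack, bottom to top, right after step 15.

[-8]

PUSH 11 : [11]
PUSH 2  : [11, 2]
ADD     : [13]
PUSH 3  : [13, 3]
OVER    : [13, 3, 13]
ADD     : [13, 16]
EQ      : [0]
PUSH 1  : [0, 1]
SUB     : [-1]
PUSH -1 : [-1, -1]
POP     : [-1]
PUSH -7 : [-1, -7]
ADD     : [-8]
STORE 1 : []
LOAD 1  : [-8]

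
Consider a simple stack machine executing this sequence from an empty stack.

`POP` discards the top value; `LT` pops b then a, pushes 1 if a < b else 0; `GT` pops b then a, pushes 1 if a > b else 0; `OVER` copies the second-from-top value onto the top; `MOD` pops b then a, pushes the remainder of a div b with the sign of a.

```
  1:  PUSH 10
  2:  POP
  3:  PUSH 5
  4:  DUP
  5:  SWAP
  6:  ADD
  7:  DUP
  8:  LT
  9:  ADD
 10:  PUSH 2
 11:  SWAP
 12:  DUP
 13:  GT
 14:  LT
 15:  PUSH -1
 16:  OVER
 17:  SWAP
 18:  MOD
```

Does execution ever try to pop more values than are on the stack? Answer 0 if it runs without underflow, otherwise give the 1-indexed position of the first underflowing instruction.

PUSH 10  [10]
POP      []
PUSH 5   [5]
DUP      [5, 5]
SWAP     [5, 5]
ADD      [10]
DUP      [10, 10]
LT       [0]
ADD  — needs 2 operands, stack has 1 → underflow

9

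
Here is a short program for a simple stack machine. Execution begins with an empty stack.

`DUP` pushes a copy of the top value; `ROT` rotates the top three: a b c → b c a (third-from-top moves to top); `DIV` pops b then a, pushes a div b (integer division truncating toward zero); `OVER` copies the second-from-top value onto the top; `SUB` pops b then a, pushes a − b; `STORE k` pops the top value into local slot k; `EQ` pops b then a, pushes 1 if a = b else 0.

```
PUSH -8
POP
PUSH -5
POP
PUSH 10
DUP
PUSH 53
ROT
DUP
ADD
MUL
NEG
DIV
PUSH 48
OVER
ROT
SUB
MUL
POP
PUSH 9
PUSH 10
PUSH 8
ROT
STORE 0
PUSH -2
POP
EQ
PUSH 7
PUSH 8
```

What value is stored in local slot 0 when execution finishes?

9

PUSH -8 → [-8]
POP     → []
PUSH -5 → [-5]
POP     → []
PUSH 10 → [10]
DUP     → [10, 10]
PUSH 53 → [10, 10, 53]
ROT     → [10, 53, 10]
DUP     → [10, 53, 10, 10]
ADD     → [10, 53, 20]
MUL     → [10, 1060]
NEG     → [10, -1060]
DIV     → [0]
PUSH 48 → [0, 48]
OVER    → [0, 48, 0]
ROT     → [48, 0, 0]
SUB     → [48, 0]
MUL     → [0]
POP     → []
PUSH 9  → [9]
PUSH 10 → [9, 10]
PUSH 8  → [9, 10, 8]
ROT     → [10, 8, 9]
STORE 0 → [10, 8]
PUSH -2 → [10, 8, -2]
POP     → [10, 8]
EQ      → [0]
PUSH 7  → [0, 7]
PUSH 8  → [0, 7, 8]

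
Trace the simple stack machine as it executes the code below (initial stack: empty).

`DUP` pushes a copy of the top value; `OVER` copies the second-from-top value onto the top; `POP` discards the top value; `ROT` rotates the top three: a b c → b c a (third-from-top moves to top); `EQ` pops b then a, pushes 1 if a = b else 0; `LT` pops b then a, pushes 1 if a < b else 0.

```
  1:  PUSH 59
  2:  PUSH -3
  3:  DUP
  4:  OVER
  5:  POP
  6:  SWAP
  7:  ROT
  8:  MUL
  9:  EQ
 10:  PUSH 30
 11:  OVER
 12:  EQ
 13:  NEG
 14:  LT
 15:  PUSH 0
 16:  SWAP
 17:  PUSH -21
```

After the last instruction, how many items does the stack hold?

PUSH 59  : 59
PUSH -3  : 59 -3
DUP      : 59 -3 -3
OVER     : 59 -3 -3 -3
POP      : 59 -3 -3
SWAP     : 59 -3 -3
ROT      : -3 -3 59
MUL      : -3 -177
EQ       : 0
PUSH 30  : 0 30
OVER     : 0 30 0
EQ       : 0 0
NEG      : 0 0
LT       : 0
PUSH 0   : 0 0
SWAP     : 0 0
PUSH -21 : 0 0 -21

3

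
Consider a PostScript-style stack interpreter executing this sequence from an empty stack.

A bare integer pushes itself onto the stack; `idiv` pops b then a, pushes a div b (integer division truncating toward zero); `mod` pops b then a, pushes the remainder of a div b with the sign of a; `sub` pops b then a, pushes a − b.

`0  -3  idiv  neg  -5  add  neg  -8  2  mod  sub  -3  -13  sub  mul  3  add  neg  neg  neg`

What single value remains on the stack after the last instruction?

-53

0     0
-3    0 -3
idiv  0
neg   0
-5    0 -5
add   -5
neg   5
-8    5 -8
2     5 -8 2
mod   5 0
sub   5
-3    5 -3
-13   5 -3 -13
sub   5 10
mul   50
3     50 3
add   53
neg   -53
neg   53
neg   -53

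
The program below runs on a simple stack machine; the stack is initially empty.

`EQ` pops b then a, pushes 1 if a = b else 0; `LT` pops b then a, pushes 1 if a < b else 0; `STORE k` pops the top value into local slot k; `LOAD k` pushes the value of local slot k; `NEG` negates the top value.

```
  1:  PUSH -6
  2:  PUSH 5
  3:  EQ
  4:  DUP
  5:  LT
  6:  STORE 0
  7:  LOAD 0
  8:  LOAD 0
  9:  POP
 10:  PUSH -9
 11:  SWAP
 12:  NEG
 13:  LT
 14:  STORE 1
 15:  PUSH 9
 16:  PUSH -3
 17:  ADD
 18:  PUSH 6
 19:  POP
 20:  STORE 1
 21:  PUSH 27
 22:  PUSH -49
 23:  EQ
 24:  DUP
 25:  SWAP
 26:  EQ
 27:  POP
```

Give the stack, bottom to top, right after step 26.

PUSH -6  → [-6]
PUSH 5   → [-6, 5]
EQ       → [0]
DUP      → [0, 0]
LT       → [0]
STORE 0  → []
LOAD 0   → [0]
LOAD 0   → [0, 0]
POP      → [0]
PUSH -9  → [0, -9]
SWAP     → [-9, 0]
NEG      → [-9, 0]
LT       → [1]
STORE 1  → []
PUSH 9   → [9]
PUSH -3  → [9, -3]
ADD      → [6]
PUSH 6   → [6, 6]
POP      → [6]
STORE 1  → []
PUSH 27  → [27]
PUSH -49 → [27, -49]
EQ       → [0]
DUP      → [0, 0]
SWAP     → [0, 0]
EQ       → [1]

[1]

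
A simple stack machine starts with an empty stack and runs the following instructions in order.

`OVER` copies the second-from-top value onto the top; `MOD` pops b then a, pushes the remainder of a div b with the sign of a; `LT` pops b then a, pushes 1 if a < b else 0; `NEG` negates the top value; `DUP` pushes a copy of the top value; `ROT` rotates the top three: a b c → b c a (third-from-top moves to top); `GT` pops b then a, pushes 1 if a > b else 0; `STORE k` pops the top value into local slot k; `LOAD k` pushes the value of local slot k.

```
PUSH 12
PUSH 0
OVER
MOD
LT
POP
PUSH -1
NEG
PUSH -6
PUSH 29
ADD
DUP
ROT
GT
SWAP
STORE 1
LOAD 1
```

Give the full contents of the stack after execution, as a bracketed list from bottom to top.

[1, 23]

PUSH 12 : [12]
PUSH 0  : [12, 0]
OVER    : [12, 0, 12]
MOD     : [12, 0]
LT      : [0]
POP     : []
PUSH -1 : [-1]
NEG     : [1]
PUSH -6 : [1, -6]
PUSH 29 : [1, -6, 29]
ADD     : [1, 23]
DUP     : [1, 23, 23]
ROT     : [23, 23, 1]
GT      : [23, 1]
SWAP    : [1, 23]
STORE 1 : [1]
LOAD 1  : [1, 23]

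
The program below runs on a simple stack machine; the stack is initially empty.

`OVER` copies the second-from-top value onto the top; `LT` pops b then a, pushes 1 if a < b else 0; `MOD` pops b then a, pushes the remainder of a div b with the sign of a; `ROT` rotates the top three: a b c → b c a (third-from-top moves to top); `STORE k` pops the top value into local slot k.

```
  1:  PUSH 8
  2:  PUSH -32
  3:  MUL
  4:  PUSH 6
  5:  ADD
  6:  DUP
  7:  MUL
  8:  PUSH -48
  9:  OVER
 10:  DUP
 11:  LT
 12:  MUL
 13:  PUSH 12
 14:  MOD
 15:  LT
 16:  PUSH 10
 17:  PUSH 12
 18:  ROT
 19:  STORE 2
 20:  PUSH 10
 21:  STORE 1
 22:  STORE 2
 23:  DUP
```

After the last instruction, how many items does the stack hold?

PUSH 8    [8]
PUSH -32  [8, -32]
MUL       [-256]
PUSH 6    [-256, 6]
ADD       [-250]
DUP       [-250, -250]
MUL       [62500]
PUSH -48  [62500, -48]
OVER      [62500, -48, 62500]
DUP       [62500, -48, 62500, 62500]
LT        [62500, -48, 0]
MUL       [62500, 0]
PUSH 12   [62500, 0, 12]
MOD       [62500, 0]
LT        [0]
PUSH 10   [0, 10]
PUSH 12   [0, 10, 12]
ROT       [10, 12, 0]
STORE 2   [10, 12]
PUSH 10   [10, 12, 10]
STORE 1   [10, 12]
STORE 2   [10]
DUP       [10, 10]

2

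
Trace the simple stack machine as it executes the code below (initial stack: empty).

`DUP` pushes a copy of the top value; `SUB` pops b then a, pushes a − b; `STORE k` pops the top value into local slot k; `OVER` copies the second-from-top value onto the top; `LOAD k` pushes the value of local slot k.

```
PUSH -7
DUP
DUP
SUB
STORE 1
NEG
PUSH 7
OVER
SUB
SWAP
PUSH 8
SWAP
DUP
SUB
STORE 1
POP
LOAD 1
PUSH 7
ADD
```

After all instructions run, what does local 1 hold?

PUSH -7 → -7
DUP     → -7 -7
DUP     → -7 -7 -7
SUB     → -7 0
STORE 1 → -7
NEG     → 7
PUSH 7  → 7 7
OVER    → 7 7 7
SUB     → 7 0
SWAP    → 0 7
PUSH 8  → 0 7 8
SWAP    → 0 8 7
DUP     → 0 8 7 7
SUB     → 0 8 0
STORE 1 → 0 8
POP     → 0
LOAD 1  → 0 0
PUSH 7  → 0 0 7
ADD     → 0 7

0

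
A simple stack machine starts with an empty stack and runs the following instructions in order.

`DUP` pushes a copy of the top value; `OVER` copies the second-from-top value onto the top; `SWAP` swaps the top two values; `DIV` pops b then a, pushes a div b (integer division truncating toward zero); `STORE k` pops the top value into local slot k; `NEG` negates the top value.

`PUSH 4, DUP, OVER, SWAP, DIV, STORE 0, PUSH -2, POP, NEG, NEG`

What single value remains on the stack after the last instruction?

4

PUSH 4  : 4
DUP     : 4 4
OVER    : 4 4 4
SWAP    : 4 4 4
DIV     : 4 1
STORE 0 : 4
PUSH -2 : 4 -2
POP     : 4
NEG     : -4
NEG     : 4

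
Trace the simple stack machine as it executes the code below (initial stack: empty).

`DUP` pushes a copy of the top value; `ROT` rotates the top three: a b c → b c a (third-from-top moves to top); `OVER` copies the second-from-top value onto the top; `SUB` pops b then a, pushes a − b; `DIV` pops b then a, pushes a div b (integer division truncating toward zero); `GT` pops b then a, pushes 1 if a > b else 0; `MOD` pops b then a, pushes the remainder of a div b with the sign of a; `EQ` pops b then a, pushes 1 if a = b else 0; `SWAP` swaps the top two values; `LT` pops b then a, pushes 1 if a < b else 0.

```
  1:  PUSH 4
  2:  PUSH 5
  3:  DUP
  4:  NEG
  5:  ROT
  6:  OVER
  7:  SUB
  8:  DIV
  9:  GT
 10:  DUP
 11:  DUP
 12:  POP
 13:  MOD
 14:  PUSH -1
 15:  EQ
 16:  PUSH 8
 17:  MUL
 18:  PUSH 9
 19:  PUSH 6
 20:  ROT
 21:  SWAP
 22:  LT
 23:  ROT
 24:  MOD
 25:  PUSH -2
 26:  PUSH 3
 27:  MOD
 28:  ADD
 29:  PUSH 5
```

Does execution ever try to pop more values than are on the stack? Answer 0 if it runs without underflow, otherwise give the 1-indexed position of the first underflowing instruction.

23

PUSH 4  -> [4]
PUSH 5  -> [4, 5]
DUP     -> [4, 5, 5]
NEG     -> [4, 5, -5]
ROT     -> [5, -5, 4]
OVER    -> [5, -5, 4, -5]
SUB     -> [5, -5, 9]
DIV     -> [5, 0]
GT      -> [1]
DUP     -> [1, 1]
DUP     -> [1, 1, 1]
POP     -> [1, 1]
MOD     -> [0]
PUSH -1 -> [0, -1]
EQ      -> [0]
PUSH 8  -> [0, 8]
MUL     -> [0]
PUSH 9  -> [0, 9]
PUSH 6  -> [0, 9, 6]
ROT     -> [9, 6, 0]
SWAP    -> [9, 0, 6]
LT      -> [9, 1]
ROT  — needs 3 operands, stack has 2 → underflow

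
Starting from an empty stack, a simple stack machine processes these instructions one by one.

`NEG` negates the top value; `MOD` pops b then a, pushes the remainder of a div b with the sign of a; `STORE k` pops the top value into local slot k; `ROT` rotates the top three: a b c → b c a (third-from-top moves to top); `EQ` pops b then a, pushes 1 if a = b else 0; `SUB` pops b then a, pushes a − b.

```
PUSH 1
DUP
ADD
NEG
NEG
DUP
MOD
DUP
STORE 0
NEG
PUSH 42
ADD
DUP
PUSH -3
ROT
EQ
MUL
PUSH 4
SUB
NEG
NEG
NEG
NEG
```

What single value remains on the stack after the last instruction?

PUSH 1  → [1]
DUP     → [1, 1]
ADD     → [2]
NEG     → [-2]
NEG     → [2]
DUP     → [2, 2]
MOD     → [0]
DUP     → [0, 0]
STORE 0 → [0]
NEG     → [0]
PUSH 42 → [0, 42]
ADD     → [42]
DUP     → [42, 42]
PUSH -3 → [42, 42, -3]
ROT     → [42, -3, 42]
EQ      → [42, 0]
MUL     → [0]
PUSH 4  → [0, 4]
SUB     → [-4]
NEG     → [4]
NEG     → [-4]
NEG     → [4]
NEG     → [-4]

-4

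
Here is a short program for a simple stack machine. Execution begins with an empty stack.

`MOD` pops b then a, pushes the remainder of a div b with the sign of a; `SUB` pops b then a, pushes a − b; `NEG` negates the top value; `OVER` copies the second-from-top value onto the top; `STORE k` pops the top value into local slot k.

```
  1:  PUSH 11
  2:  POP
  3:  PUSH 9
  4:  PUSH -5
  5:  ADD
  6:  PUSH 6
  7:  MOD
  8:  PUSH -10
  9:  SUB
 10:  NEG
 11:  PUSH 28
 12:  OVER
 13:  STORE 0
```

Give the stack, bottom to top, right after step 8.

PUSH 11   [11]
POP       []
PUSH 9    [9]
PUSH -5   [9, -5]
ADD       [4]
PUSH 6    [4, 6]
MOD       [4]
PUSH -10  [4, -10]

[4, -10]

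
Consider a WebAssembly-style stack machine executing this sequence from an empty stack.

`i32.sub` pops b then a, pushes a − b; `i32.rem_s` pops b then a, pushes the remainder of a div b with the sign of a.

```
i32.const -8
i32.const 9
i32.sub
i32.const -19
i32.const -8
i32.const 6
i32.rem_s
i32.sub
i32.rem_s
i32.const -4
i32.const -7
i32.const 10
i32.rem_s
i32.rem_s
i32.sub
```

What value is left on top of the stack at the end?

i32.const -8  : -8
i32.const 9   : -8 9
i32.sub       : -17
i32.const -19 : -17 -19
i32.const -8  : -17 -19 -8
i32.const 6   : -17 -19 -8 6
i32.rem_s     : -17 -19 -2
i32.sub       : -17 -17
i32.rem_s     : 0
i32.const -4  : 0 -4
i32.const -7  : 0 -4 -7
i32.const 10  : 0 -4 -7 10
i32.rem_s     : 0 -4 -7
i32.rem_s     : 0 -4
i32.sub       : 4

4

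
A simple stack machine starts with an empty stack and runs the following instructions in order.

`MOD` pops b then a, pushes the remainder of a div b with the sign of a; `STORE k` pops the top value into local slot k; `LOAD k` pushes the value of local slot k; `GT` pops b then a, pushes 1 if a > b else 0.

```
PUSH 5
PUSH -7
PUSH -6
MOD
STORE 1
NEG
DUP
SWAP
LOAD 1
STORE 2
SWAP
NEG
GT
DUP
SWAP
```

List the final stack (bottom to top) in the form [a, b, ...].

[0, 0]

PUSH 5   5
PUSH -7  5 -7
PUSH -6  5 -7 -6
MOD      5 -1
STORE 1  5
NEG      -5
DUP      -5 -5
SWAP     -5 -5
LOAD 1   -5 -5 -1
STORE 2  -5 -5
SWAP     -5 -5
NEG      -5 5
GT       0
DUP      0 0
SWAP     0 0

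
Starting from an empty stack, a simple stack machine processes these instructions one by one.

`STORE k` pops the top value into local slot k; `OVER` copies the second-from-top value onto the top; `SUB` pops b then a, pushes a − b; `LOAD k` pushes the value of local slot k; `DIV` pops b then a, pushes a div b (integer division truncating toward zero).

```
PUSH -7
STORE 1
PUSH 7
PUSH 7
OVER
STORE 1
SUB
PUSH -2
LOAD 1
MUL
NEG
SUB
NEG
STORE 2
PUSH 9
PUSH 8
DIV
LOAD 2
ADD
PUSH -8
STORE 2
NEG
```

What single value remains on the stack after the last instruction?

-15

PUSH -7 → [-7]
STORE 1 → []
PUSH 7  → [7]
PUSH 7  → [7, 7]
OVER    → [7, 7, 7]
STORE 1 → [7, 7]
SUB     → [0]
PUSH -2 → [0, -2]
LOAD 1  → [0, -2, 7]
MUL     → [0, -14]
NEG     → [0, 14]
SUB     → [-14]
NEG     → [14]
STORE 2 → []
PUSH 9  → [9]
PUSH 8  → [9, 8]
DIV     → [1]
LOAD 2  → [1, 14]
ADD     → [15]
PUSH -8 → [15, -8]
STORE 2 → [15]
NEG     → [-15]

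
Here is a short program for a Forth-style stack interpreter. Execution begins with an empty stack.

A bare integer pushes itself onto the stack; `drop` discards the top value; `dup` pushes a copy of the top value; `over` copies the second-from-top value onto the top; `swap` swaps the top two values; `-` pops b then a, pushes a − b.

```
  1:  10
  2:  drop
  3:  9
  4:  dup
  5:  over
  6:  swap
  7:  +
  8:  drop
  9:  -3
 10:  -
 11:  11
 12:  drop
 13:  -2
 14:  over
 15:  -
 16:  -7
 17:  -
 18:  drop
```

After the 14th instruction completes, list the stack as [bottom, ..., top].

10   → [10]
drop → []
9    → [9]
dup  → [9, 9]
over → [9, 9, 9]
swap → [9, 9, 9]
+    → [9, 18]
drop → [9]
-3   → [9, -3]
-    → [12]
11   → [12, 11]
drop → [12]
-2   → [12, -2]
over → [12, -2, 12]

[12, -2, 12]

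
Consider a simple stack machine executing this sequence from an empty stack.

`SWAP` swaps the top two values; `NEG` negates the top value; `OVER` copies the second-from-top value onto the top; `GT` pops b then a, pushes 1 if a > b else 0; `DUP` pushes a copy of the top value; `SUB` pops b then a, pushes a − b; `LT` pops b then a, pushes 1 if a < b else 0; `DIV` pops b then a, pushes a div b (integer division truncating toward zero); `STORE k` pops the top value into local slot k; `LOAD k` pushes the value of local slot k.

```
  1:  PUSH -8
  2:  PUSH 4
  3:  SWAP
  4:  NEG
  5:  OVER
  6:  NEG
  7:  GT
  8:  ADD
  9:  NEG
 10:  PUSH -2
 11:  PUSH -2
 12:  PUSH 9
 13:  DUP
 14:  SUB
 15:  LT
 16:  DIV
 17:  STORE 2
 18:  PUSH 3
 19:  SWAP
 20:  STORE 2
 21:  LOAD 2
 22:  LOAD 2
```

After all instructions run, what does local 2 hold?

-5

PUSH -8 -> [-8]
PUSH 4  -> [-8, 4]
SWAP    -> [4, -8]
NEG     -> [4, 8]
OVER    -> [4, 8, 4]
NEG     -> [4, 8, -4]
GT      -> [4, 1]
ADD     -> [5]
NEG     -> [-5]
PUSH -2 -> [-5, -2]
PUSH -2 -> [-5, -2, -2]
PUSH 9  -> [-5, -2, -2, 9]
DUP     -> [-5, -2, -2, 9, 9]
SUB     -> [-5, -2, -2, 0]
LT      -> [-5, -2, 1]
DIV     -> [-5, -2]
STORE 2 -> [-5]
PUSH 3  -> [-5, 3]
SWAP    -> [3, -5]
STORE 2 -> [3]
LOAD 2  -> [3, -5]
LOAD 2  -> [3, -5, -5]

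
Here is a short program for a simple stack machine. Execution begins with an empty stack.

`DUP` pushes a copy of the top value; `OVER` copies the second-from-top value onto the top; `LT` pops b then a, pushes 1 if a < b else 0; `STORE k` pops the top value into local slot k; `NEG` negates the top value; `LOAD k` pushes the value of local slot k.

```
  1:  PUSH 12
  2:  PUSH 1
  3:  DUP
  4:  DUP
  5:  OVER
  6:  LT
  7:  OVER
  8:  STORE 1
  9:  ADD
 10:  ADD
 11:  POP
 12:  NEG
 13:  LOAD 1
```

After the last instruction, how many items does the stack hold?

2

PUSH 12 : 12
PUSH 1  : 12 1
DUP     : 12 1 1
DUP     : 12 1 1 1
OVER    : 12 1 1 1 1
LT      : 12 1 1 0
OVER    : 12 1 1 0 1
STORE 1 : 12 1 1 0
ADD     : 12 1 1
ADD     : 12 2
POP     : 12
NEG     : -12
LOAD 1  : -12 1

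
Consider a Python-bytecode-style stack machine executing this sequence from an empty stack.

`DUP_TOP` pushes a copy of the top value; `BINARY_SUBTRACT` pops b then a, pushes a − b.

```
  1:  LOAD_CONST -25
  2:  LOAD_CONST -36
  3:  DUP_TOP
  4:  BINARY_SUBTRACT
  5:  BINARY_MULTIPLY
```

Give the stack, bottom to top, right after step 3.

[-25, -36, -36]

LOAD_CONST -25  -25
LOAD_CONST -36  -25 -36
DUP_TOP         -25 -36 -36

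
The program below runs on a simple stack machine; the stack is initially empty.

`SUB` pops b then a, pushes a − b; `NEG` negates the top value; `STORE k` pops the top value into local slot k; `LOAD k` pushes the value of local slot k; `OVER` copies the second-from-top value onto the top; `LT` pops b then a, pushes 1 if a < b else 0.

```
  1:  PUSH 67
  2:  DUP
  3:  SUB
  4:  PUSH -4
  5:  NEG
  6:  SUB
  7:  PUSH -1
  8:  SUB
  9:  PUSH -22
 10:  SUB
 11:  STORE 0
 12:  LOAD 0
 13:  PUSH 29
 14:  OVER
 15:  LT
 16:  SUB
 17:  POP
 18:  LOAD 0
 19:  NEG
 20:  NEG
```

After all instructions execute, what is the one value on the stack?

PUSH 67  → [67]
DUP      → [67, 67]
SUB      → [0]
PUSH -4  → [0, -4]
NEG      → [0, 4]
SUB      → [-4]
PUSH -1  → [-4, -1]
SUB      → [-3]
PUSH -22 → [-3, -22]
SUB      → [19]
STORE 0  → []
LOAD 0   → [19]
PUSH 29  → [19, 29]
OVER     → [19, 29, 19]
LT       → [19, 0]
SUB      → [19]
POP      → []
LOAD 0   → [19]
NEG      → [-19]
NEG      → [19]

19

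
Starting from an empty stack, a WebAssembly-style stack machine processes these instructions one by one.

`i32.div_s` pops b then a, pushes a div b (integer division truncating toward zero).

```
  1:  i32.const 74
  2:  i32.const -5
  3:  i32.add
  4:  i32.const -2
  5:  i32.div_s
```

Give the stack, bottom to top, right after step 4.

[69, -2]

i32.const 74 → [74]
i32.const -5 → [74, -5]
i32.add      → [69]
i32.const -2 → [69, -2]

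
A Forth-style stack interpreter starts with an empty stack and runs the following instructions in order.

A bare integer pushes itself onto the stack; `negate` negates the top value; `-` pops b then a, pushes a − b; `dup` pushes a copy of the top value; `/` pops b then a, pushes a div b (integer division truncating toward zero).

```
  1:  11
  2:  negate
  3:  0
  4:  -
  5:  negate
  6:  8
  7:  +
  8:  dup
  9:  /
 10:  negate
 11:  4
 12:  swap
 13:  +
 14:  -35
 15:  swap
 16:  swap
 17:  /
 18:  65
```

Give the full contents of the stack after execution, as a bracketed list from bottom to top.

[0, 65]

11      11
negate  -11
0       -11 0
-       -11
negate  11
8       11 8
+       19
dup     19 19
/       1
negate  -1
4       -1 4
swap    4 -1
+       3
-35     3 -35
swap    -35 3
swap    3 -35
/       0
65      0 65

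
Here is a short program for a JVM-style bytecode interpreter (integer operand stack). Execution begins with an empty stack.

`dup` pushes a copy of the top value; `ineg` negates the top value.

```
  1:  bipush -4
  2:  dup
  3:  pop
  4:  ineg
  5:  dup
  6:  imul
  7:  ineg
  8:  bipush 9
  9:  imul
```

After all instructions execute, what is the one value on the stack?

bipush -4  -4
dup        -4 -4
pop        -4
ineg       4
dup        4 4
imul       16
ineg       -16
bipush 9   -16 9
imul       -144

-144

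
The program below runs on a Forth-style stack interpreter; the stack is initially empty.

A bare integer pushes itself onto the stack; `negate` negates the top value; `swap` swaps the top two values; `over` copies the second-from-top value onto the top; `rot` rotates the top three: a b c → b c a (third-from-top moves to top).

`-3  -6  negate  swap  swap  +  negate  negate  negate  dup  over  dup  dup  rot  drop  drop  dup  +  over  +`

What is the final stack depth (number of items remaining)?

-3      -3
-6      -3 -6
negate  -3 6
swap    6 -3
swap    -3 6
+       3
negate  -3
negate  3
negate  -3
dup     -3 -3
over    -3 -3 -3
dup     -3 -3 -3 -3
dup     -3 -3 -3 -3 -3
rot     -3 -3 -3 -3 -3
drop    -3 -3 -3 -3
drop    -3 -3 -3
dup     -3 -3 -3 -3
+       -3 -3 -6
over    -3 -3 -6 -3
+       -3 -3 -9

3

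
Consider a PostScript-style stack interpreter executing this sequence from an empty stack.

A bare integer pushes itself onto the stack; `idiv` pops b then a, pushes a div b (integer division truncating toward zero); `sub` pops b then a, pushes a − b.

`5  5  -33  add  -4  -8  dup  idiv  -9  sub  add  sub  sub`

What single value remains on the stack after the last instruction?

5    -> [5]
5    -> [5, 5]
-33  -> [5, 5, -33]
add  -> [5, -28]
-4   -> [5, -28, -4]
-8   -> [5, -28, -4, -8]
dup  -> [5, -28, -4, -8, -8]
idiv -> [5, -28, -4, 1]
-9   -> [5, -28, -4, 1, -9]
sub  -> [5, -28, -4, 10]
add  -> [5, -28, 6]
sub  -> [5, -34]
sub  -> [39]

39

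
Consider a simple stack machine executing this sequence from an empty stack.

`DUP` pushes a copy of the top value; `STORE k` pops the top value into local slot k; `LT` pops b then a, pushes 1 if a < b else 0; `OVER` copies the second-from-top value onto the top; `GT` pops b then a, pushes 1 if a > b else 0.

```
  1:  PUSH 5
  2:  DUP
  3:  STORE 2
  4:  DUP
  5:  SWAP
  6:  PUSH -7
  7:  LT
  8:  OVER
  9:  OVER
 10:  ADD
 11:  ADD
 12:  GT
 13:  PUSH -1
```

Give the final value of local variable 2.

PUSH 5  -> 5
DUP     -> 5 5
STORE 2 -> 5
DUP     -> 5 5
SWAP    -> 5 5
PUSH -7 -> 5 5 -7
LT      -> 5 0
OVER    -> 5 0 5
OVER    -> 5 0 5 0
ADD     -> 5 0 5
ADD     -> 5 5
GT      -> 0
PUSH -1 -> 0 -1

5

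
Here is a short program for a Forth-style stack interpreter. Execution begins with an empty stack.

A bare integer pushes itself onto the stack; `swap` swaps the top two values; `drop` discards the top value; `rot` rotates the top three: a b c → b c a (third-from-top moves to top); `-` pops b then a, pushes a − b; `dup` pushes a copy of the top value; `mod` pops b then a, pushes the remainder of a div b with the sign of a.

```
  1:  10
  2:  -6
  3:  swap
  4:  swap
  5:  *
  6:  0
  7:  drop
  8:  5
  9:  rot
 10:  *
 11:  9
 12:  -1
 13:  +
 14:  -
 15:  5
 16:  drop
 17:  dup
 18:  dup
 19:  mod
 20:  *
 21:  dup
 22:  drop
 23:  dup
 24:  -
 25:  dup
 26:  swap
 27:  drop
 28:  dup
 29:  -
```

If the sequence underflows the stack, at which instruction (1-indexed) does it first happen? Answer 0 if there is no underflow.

10    [10]
-6    [10, -6]
swap  [-6, 10]
swap  [10, -6]
*     [-60]
0     [-60, 0]
drop  [-60]
5     [-60, 5]
rot  — needs 3 operands, stack has 2 → underflow

9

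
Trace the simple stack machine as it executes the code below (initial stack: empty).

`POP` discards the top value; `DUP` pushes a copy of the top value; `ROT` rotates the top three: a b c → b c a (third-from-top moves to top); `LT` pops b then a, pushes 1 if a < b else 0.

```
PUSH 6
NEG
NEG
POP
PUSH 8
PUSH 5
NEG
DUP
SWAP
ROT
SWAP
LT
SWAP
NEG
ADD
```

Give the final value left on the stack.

PUSH 6 -> 6
NEG    -> -6
NEG    -> 6
POP    -> (empty)
PUSH 8 -> 8
PUSH 5 -> 8 5
NEG    -> 8 -5
DUP    -> 8 -5 -5
SWAP   -> 8 -5 -5
ROT    -> -5 -5 8
SWAP   -> -5 8 -5
LT     -> -5 0
SWAP   -> 0 -5
NEG    -> 0 5
ADD    -> 5

5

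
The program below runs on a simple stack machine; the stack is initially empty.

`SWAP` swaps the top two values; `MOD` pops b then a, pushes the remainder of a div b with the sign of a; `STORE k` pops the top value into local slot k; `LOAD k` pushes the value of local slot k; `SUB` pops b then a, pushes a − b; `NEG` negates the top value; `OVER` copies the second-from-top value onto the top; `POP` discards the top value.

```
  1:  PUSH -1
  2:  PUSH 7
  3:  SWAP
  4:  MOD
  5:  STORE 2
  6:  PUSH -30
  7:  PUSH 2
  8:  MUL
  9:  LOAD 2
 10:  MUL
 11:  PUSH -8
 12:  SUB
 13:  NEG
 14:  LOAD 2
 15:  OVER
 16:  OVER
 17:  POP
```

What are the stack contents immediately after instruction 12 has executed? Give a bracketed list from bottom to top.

[8]

PUSH -1   -1
PUSH 7    -1 7
SWAP      7 -1
MOD       0
STORE 2   (empty)
PUSH -30  -30
PUSH 2    -30 2
MUL       -60
LOAD 2    -60 0
MUL       0
PUSH -8   0 -8
SUB       8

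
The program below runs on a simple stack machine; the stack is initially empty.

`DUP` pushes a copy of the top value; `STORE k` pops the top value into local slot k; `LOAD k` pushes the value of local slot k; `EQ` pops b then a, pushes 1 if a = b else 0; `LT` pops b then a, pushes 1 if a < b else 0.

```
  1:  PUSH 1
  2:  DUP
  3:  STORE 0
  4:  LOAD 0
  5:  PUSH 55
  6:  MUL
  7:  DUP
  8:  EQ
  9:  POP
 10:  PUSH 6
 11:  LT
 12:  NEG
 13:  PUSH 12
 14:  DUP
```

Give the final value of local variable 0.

PUSH 1  → [1]
DUP     → [1, 1]
STORE 0 → [1]
LOAD 0  → [1, 1]
PUSH 55 → [1, 1, 55]
MUL     → [1, 55]
DUP     → [1, 55, 55]
EQ      → [1, 1]
POP     → [1]
PUSH 6  → [1, 6]
LT      → [1]
NEG     → [-1]
PUSH 12 → [-1, 12]
DUP     → [-1, 12, 12]

1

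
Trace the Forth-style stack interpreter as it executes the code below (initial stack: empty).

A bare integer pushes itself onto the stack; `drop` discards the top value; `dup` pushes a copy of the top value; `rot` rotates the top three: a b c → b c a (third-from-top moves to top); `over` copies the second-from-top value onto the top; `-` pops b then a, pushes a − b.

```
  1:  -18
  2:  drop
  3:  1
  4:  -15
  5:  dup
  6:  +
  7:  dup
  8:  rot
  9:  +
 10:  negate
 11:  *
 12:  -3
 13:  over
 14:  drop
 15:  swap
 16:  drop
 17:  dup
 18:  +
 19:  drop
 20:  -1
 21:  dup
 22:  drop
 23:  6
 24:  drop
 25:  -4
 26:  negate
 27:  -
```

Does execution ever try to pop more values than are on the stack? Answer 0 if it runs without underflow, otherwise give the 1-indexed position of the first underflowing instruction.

0

-18     [-18]
drop    []
1       [1]
-15     [1, -15]
dup     [1, -15, -15]
+       [1, -30]
dup     [1, -30, -30]
rot     [-30, -30, 1]
+       [-30, -29]
negate  [-30, 29]
*       [-870]
-3      [-870, -3]
over    [-870, -3, -870]
drop    [-870, -3]
swap    [-3, -870]
drop    [-3]
dup     [-3, -3]
+       [-6]
drop    []
-1      [-1]
dup     [-1, -1]
drop    [-1]
6       [-1, 6]
drop    [-1]
-4      [-1, -4]
negate  [-1, 4]
-       [-5]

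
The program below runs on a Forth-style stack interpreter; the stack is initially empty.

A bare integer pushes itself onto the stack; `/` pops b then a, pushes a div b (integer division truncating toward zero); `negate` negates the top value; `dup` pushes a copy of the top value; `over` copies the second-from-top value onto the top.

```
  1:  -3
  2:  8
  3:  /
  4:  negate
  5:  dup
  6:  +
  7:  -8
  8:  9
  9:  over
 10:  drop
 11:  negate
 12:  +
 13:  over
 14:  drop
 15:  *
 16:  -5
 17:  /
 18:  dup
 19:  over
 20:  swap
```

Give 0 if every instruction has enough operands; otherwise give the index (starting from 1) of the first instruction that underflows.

0

-3     -> [-3]
8      -> [-3, 8]
/      -> [0]
negate -> [0]
dup    -> [0, 0]
+      -> [0]
-8     -> [0, -8]
9      -> [0, -8, 9]
over   -> [0, -8, 9, -8]
drop   -> [0, -8, 9]
negate -> [0, -8, -9]
+      -> [0, -17]
over   -> [0, -17, 0]
drop   -> [0, -17]
*      -> [0]
-5     -> [0, -5]
/      -> [0]
dup    -> [0, 0]
over   -> [0, 0, 0]
swap   -> [0, 0, 0]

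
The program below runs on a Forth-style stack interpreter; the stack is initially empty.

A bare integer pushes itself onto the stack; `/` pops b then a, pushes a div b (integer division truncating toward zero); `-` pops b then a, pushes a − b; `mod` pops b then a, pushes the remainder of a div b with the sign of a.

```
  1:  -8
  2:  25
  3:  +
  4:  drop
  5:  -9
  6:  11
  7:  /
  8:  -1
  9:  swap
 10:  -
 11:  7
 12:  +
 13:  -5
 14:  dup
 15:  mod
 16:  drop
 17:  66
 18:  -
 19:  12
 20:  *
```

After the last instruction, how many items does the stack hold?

1

-8   → [-8]
25   → [-8, 25]
+    → [17]
drop → []
-9   → [-9]
11   → [-9, 11]
/    → [0]
-1   → [0, -1]
swap → [-1, 0]
-    → [-1]
7    → [-1, 7]
+    → [6]
-5   → [6, -5]
dup  → [6, -5, -5]
mod  → [6, 0]
drop → [6]
66   → [6, 66]
-    → [-60]
12   → [-60, 12]
*    → [-720]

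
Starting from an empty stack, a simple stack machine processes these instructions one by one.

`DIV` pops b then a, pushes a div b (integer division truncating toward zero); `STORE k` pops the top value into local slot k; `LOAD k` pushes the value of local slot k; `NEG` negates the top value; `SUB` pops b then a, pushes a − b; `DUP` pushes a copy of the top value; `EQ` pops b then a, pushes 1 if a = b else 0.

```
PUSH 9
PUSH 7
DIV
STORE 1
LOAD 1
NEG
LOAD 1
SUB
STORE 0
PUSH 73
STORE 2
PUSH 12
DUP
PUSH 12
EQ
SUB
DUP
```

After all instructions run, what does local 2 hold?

PUSH 9   [9]
PUSH 7   [9, 7]
DIV      [1]
STORE 1  []
LOAD 1   [1]
NEG      [-1]
LOAD 1   [-1, 1]
SUB      [-2]
STORE 0  []
PUSH 73  [73]
STORE 2  []
PUSH 12  [12]
DUP      [12, 12]
PUSH 12  [12, 12, 12]
EQ       [12, 1]
SUB      [11]
DUP      [11, 11]

73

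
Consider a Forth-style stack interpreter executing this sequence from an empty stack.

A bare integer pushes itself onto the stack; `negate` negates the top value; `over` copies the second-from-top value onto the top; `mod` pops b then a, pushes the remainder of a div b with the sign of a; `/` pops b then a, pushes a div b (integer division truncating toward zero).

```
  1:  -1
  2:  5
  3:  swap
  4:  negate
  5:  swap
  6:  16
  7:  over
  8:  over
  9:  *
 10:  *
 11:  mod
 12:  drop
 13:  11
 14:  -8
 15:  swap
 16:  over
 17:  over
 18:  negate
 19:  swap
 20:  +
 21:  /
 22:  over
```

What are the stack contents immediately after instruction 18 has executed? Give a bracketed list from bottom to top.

[1, -8, 11, -8, -11]

-1     → [-1]
5      → [-1, 5]
swap   → [5, -1]
negate → [5, 1]
swap   → [1, 5]
16     → [1, 5, 16]
over   → [1, 5, 16, 5]
over   → [1, 5, 16, 5, 16]
*      → [1, 5, 16, 80]
*      → [1, 5, 1280]
mod    → [1, 5]
drop   → [1]
11     → [1, 11]
-8     → [1, 11, -8]
swap   → [1, -8, 11]
over   → [1, -8, 11, -8]
over   → [1, -8, 11, -8, 11]
negate → [1, -8, 11, -8, -11]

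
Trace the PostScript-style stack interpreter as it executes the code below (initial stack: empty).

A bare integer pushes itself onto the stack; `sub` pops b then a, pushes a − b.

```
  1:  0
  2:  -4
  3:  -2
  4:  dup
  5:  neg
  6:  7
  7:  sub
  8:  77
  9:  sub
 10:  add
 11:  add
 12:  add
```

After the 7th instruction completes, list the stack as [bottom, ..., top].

[0, -4, -2, -5]

0   -> 0
-4  -> 0 -4
-2  -> 0 -4 -2
dup -> 0 -4 -2 -2
neg -> 0 -4 -2 2
7   -> 0 -4 -2 2 7
sub -> 0 -4 -2 -5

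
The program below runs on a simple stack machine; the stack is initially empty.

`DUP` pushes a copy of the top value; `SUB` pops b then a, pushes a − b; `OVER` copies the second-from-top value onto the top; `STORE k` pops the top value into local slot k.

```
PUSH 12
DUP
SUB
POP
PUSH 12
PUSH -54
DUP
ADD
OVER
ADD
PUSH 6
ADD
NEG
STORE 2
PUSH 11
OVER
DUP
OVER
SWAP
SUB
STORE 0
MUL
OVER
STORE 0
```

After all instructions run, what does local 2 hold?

90

PUSH 12  : [12]
DUP      : [12, 12]
SUB      : [0]
POP      : []
PUSH 12  : [12]
PUSH -54 : [12, -54]
DUP      : [12, -54, -54]
ADD      : [12, -108]
OVER     : [12, -108, 12]
ADD      : [12, -96]
PUSH 6   : [12, -96, 6]
ADD      : [12, -90]
NEG      : [12, 90]
STORE 2  : [12]
PUSH 11  : [12, 11]
OVER     : [12, 11, 12]
DUP      : [12, 11, 12, 12]
OVER     : [12, 11, 12, 12, 12]
SWAP     : [12, 11, 12, 12, 12]
SUB      : [12, 11, 12, 0]
STORE 0  : [12, 11, 12]
MUL      : [12, 132]
OVER     : [12, 132, 12]
STORE 0  : [12, 132]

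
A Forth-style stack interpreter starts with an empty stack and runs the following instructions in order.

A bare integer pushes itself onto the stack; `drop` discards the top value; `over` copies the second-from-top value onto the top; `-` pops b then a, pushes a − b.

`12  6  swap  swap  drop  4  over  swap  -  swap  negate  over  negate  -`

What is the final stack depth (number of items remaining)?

12     -> 12
6      -> 12 6
swap   -> 6 12
swap   -> 12 6
drop   -> 12
4      -> 12 4
over   -> 12 4 12
swap   -> 12 12 4
-      -> 12 8
swap   -> 8 12
negate -> 8 -12
over   -> 8 -12 8
negate -> 8 -12 -8
-      -> 8 -4

2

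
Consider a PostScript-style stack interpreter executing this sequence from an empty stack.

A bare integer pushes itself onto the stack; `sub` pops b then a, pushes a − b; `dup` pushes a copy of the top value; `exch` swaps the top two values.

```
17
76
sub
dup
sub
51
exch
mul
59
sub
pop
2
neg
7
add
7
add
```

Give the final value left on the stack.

12

17    [17]
76    [17, 76]
sub   [-59]
dup   [-59, -59]
sub   [0]
51    [0, 51]
exch  [51, 0]
mul   [0]
59    [0, 59]
sub   [-59]
pop   []
2     [2]
neg   [-2]
7     [-2, 7]
add   [5]
7     [5, 7]
add   [12]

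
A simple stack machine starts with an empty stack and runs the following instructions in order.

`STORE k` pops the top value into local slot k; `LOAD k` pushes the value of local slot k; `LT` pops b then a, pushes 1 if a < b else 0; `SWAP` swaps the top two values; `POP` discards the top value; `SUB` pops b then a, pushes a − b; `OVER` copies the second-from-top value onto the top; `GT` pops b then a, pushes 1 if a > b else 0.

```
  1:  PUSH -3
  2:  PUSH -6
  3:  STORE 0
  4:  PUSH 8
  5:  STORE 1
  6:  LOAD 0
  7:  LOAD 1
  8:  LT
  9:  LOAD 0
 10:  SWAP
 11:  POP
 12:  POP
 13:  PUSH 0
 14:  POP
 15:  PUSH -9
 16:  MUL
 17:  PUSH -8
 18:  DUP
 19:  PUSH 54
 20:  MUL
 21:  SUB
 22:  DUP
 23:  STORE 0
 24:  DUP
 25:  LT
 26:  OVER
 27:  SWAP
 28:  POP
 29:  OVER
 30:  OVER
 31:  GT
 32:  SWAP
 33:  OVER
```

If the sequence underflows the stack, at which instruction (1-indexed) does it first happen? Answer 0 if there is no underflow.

PUSH -3 : -3
PUSH -6 : -3 -6
STORE 0 : -3
PUSH 8  : -3 8
STORE 1 : -3
LOAD 0  : -3 -6
LOAD 1  : -3 -6 8
LT      : -3 1
LOAD 0  : -3 1 -6
SWAP    : -3 -6 1
POP     : -3 -6
POP     : -3
PUSH 0  : -3 0
POP     : -3
PUSH -9 : -3 -9
MUL     : 27
PUSH -8 : 27 -8
DUP     : 27 -8 -8
PUSH 54 : 27 -8 -8 54
MUL     : 27 -8 -432
SUB     : 27 424
DUP     : 27 424 424
STORE 0 : 27 424
DUP     : 27 424 424
LT      : 27 0
OVER    : 27 0 27
SWAP    : 27 27 0
POP     : 27 27
OVER    : 27 27 27
OVER    : 27 27 27 27
GT      : 27 27 0
SWAP    : 27 0 27
OVER    : 27 0 27 0

0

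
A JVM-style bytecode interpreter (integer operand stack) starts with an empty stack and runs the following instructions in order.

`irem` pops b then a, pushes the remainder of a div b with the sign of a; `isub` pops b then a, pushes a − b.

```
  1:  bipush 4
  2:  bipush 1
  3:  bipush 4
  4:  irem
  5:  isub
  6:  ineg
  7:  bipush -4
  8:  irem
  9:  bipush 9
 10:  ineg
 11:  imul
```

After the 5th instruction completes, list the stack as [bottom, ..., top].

bipush 4 → 4
bipush 1 → 4 1
bipush 4 → 4 1 4
irem     → 4 1
isub     → 3

[3]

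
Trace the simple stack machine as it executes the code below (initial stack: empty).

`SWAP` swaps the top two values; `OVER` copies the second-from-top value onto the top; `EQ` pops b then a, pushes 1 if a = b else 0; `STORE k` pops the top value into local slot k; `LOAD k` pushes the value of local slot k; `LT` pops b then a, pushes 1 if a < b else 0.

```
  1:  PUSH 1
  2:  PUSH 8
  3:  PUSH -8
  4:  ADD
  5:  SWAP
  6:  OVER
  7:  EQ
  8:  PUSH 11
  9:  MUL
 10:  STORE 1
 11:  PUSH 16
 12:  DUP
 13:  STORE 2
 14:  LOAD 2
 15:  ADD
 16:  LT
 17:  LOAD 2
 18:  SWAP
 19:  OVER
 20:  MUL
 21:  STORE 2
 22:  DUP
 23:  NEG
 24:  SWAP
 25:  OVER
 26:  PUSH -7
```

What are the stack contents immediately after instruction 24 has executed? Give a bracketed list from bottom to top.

PUSH 1  : [1]
PUSH 8  : [1, 8]
PUSH -8 : [1, 8, -8]
ADD     : [1, 0]
SWAP    : [0, 1]
OVER    : [0, 1, 0]
EQ      : [0, 0]
PUSH 11 : [0, 0, 11]
MUL     : [0, 0]
STORE 1 : [0]
PUSH 16 : [0, 16]
DUP     : [0, 16, 16]
STORE 2 : [0, 16]
LOAD 2  : [0, 16, 16]
ADD     : [0, 32]
LT      : [1]
LOAD 2  : [1, 16]
SWAP    : [16, 1]
OVER    : [16, 1, 16]
MUL     : [16, 16]
STORE 2 : [16]
DUP     : [16, 16]
NEG     : [16, -16]
SWAP    : [-16, 16]

[-16, 16]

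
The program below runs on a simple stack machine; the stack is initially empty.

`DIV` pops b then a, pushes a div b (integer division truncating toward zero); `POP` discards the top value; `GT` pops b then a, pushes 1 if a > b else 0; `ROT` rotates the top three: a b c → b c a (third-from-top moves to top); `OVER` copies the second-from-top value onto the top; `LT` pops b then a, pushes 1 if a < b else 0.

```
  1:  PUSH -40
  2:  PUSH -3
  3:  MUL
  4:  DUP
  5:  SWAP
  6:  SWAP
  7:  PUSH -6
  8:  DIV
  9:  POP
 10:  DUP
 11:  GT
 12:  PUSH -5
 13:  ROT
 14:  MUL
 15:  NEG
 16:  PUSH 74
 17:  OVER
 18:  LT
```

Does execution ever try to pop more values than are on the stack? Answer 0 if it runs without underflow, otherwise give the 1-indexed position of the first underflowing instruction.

13

PUSH -40 -> [-40]
PUSH -3  -> [-40, -3]
MUL      -> [120]
DUP      -> [120, 120]
SWAP     -> [120, 120]
SWAP     -> [120, 120]
PUSH -6  -> [120, 120, -6]
DIV      -> [120, -20]
POP      -> [120]
DUP      -> [120, 120]
GT       -> [0]
PUSH -5  -> [0, -5]
ROT  — needs 3 operands, stack has 2 → underflow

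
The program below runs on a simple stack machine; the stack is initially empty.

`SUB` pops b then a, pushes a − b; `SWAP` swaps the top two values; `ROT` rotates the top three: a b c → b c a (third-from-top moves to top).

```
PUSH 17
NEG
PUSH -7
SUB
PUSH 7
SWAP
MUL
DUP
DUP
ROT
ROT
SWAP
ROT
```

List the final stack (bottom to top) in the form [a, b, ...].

PUSH 17 : [17]
NEG     : [-17]
PUSH -7 : [-17, -7]
SUB     : [-10]
PUSH 7  : [-10, 7]
SWAP    : [7, -10]
MUL     : [-70]
DUP     : [-70, -70]
DUP     : [-70, -70, -70]
ROT     : [-70, -70, -70]
ROT     : [-70, -70, -70]
SWAP    : [-70, -70, -70]
ROT     : [-70, -70, -70]

[-70, -70, -70]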